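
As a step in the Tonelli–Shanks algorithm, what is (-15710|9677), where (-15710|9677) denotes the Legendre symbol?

(-15710|9677)
  = (3644|9677)    [-15710 ≡ 3644 mod 9677]
  = (911|9677)    [9677 ≡ 5 mod 8 ⇒ (2|9677)^2 = +1]
  = (9677|911)    [QR: 9677 ≡ 1 mod 4, sign kept]
  = (567|911)    [9677 ≡ 567 mod 911]
  = -(911|567)    [QR: both ≡ 3 mod 4, sign flips]
  = -(344|567)    [911 ≡ 344 mod 567]
  = -(43|567)    [567 ≡ 7 mod 8 ⇒ (2|567)^3 = +1]
  = (567|43)    [QR: both ≡ 3 mod 4, sign flips]
  = (8|43)    [567 ≡ 8 mod 43]
  = -(1|43)    [43 ≡ 3 mod 8 ⇒ (2|43)^3 = -1]
  = -1    [(1|43) = 1]

-1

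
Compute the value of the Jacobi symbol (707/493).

1

(707/493)
  = (214/493)    [707 ≡ 214 mod 493]
  = -(107/493)    [493 ≡ 5 mod 8 ⇒ (2/493) = -1]
  = -(493/107)    [QR: 493 ≡ 1 mod 4, sign kept]
  = -(65/107)    [493 ≡ 65 mod 107]
  = -(107/65)    [QR: 65 ≡ 1 mod 4, sign kept]
  = -(42/65)    [107 ≡ 42 mod 65]
  = -(21/65)    [65 ≡ 1 mod 8 ⇒ (2/65) = +1]
  = -(65/21)    [QR: 21 ≡ 1 mod 4, sign kept]
  = -(2/21)    [65 ≡ 2 mod 21]
  = (1/21)    [21 ≡ 5 mod 8 ⇒ (2/21) = -1]
  = 1    [(1/21) = 1]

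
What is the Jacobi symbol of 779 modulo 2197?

(779/2197)
  = (2197/779)    [QR: 2197 ≡ 1 mod 4, sign kept]
  = (639/779)    [2197 ≡ 639 mod 779]
  = -(779/639)    [QR: both ≡ 3 mod 4, sign flips]
  = -(140/639)    [779 ≡ 140 mod 639]
  = -(35/639)    [639 ≡ 7 mod 8 ⇒ (2/639)^2 = +1]
  = (639/35)    [QR: both ≡ 3 mod 4, sign flips]
  = (9/35)    [639 ≡ 9 mod 35]
  = (35/9)    [QR: 9 ≡ 1 mod 4, sign kept]
  = (8/9)    [35 ≡ 8 mod 9]
  = (1/9)    [9 ≡ 1 mod 8 ⇒ (2/9)^3 = +1]
  = 1    [(1/9) = 1]

1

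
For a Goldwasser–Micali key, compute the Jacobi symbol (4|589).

(4|589)
  = (1|589)    [589 ≡ 5 mod 8 ⇒ (2|589)^2 = +1]
  = 1    [(1|589) = 1]

1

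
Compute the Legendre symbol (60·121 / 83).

By multiplicativity, (60·121 / 83) = (60 / 83)·(121 / 83).
First factor (60 / 83):
(60 / 83)
  = (15 / 83)    [83 ≡ 3 mod 8 ⇒ (2 / 83)^2 = +1]
  = -(83 / 15)    [QR: both ≡ 3 mod 4, sign flips]
  = -(8 / 15)    [83 ≡ 8 mod 15]
  = -(1 / 15)    [15 ≡ 7 mod 8 ⇒ (2 / 15)^3 = +1]
  = -1    [(1 / 15) = 1]
Second factor (121 / 83):
(121 / 83)
  = (38 / 83)    [121 ≡ 38 mod 83]
  = -(19 / 83)    [83 ≡ 3 mod 8 ⇒ (2 / 83) = -1]
  = (83 / 19)    [QR: both ≡ 3 mod 4, sign flips]
  = (7 / 19)    [83 ≡ 7 mod 19]
  = -(19 / 7)    [QR: both ≡ 3 mod 4, sign flips]
  = -(5 / 7)    [19 ≡ 5 mod 7]
  = -(7 / 5)    [QR: 5 ≡ 1 mod 4, sign kept]
  = -(2 / 5)    [7 ≡ 2 mod 5]
  = (1 / 5)    [5 ≡ 5 mod 8 ⇒ (2 / 5) = -1]
  = 1    [(1 / 5) = 1]
Product: (-1)·(1) = -1.

-1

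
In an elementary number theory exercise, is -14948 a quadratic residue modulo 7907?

Reduce the numerator: -14948 ≡ 866 (mod 7907), so (-14948/7907) = (866/7907).
Factor out 2: 866 = 2·433. Since 7907 ≡ 3 (mod 8), (2/7907) = -1. Now have -(433/7907).
433 ≡ 1 (mod 4), so quadratic reciprocity gives (433/7907) = (7907/433). Reduce: 7907 ≡ 113 (mod 433). Now have -(113/433).
113 ≡ 1 (mod 4), so quadratic reciprocity gives (113/433) = (433/113). Reduce: 433 ≡ 94 (mod 113). Now have -(94/113).
Factor out 2: 94 = 2·47. Since 113 ≡ 1 (mod 8), (2/113) = +1. Now have -(47/113).
113 ≡ 1 (mod 4), so quadratic reciprocity gives (47/113) = (113/47). Reduce: 113 ≡ 19 (mod 47). Now have -(19/47).
Both 19 ≡ 3 and 47 ≡ 3 (mod 4), so reciprocity gives (19/47) = -(47/19). Reduce: 47 ≡ 9 (mod 19). Now have (9/19).
9 ≡ 1 (mod 4), so quadratic reciprocity gives (9/19) = (19/9). Reduce: 19 ≡ 1 (mod 9). Now have (1/9).
(1/9) = 1. Collecting the sign factors: 1.
The Legendre symbol is 1, so x^2 ≡ -14948 (mod 7907) has solution.

yes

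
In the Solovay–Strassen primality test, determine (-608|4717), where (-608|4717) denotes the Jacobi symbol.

-1

(-608|4717)
  = (608|4717)    [4717 ≡ 1 mod 4 ⇒ (-1|4717) = +1]
  = -(19|4717)    [4717 ≡ 5 mod 8 ⇒ (2|4717)^5 = -1]
  = -(4717|19)    [QR: 4717 ≡ 1 mod 4, sign kept]
  = -(5|19)    [4717 ≡ 5 mod 19]
  = -(19|5)    [QR: 5 ≡ 1 mod 4, sign kept]
  = -(4|5)    [19 ≡ 4 mod 5]
  = -(1|5)    [5 ≡ 5 mod 8 ⇒ (2|5)^2 = +1]
  = -1    [(1|5) = 1]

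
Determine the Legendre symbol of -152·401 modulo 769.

By multiplicativity, (-152·401|769) = (-152|769)·(401|769).
First factor (-152|769):
Reduce the numerator: -152 ≡ 617 (mod 769), so (-152|769) = (617|769).
617 ≡ 1 (mod 4), so quadratic reciprocity gives (617|769) = (769|617). Reduce: 769 ≡ 152 (mod 617). Now have (152|617).
Factor out 2: 152 = 2^3·19. Since 617 ≡ 1 (mod 8), (2|617) = +1, and (2|617)^3 = +1. Now have (19|617).
617 ≡ 1 (mod 4), so quadratic reciprocity gives (19|617) = (617|19). Reduce: 617 ≡ 9 (mod 19). Now have (9|19).
9 ≡ 1 (mod 4), so quadratic reciprocity gives (9|19) = (19|9). Reduce: 19 ≡ 1 (mod 9). Now have (1|9).
(1|9) = 1. Collecting the sign factors: 1.
Second factor (401|769):
401 ≡ 1 (mod 4), so quadratic reciprocity gives (401|769) = (769|401). Reduce: 769 ≡ 368 (mod 401). Now have (368|401).
Factor out 2: 368 = 2^4·23. Since 401 ≡ 1 (mod 8), (2|401) = +1, and (2|401)^4 = +1. Now have (23|401).
401 ≡ 1 (mod 4), so quadratic reciprocity gives (23|401) = (401|23). Reduce: 401 ≡ 10 (mod 23). Now have (10|23).
Factor out 2: 10 = 2·5. Since 23 ≡ 7 (mod 8), (2|23) = +1. Now have (5|23).
5 ≡ 1 (mod 4), so quadratic reciprocity gives (5|23) = (23|5). Reduce: 23 ≡ 3 (mod 5). Now have (3|5).
5 ≡ 1 (mod 4), so quadratic reciprocity gives (3|5) = (5|3). Reduce: 5 ≡ 2 (mod 3). Now have (2|3).
Factor out 2: 2 = 2. Since 3 ≡ 3 (mod 8), (2|3) = -1. Now have -(1|3).
(1|3) = 1. Collecting the sign factors: -1.
Product: (1)·(-1) = -1.

-1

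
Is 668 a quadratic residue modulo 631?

no

Reduce the numerator: 668 ≡ 37 (mod 631), so (668/631) = (37/631).
37 ≡ 1 (mod 4), so quadratic reciprocity gives (37/631) = (631/37). Reduce: 631 ≡ 2 (mod 37). Now have (2/37).
Factor out 2: 2 = 2. Since 37 ≡ 5 (mod 8), (2/37) = -1. Now have -(1/37).
(1/37) = 1. Collecting the sign factors: -1.
The Legendre symbol is -1, so x^2 ≡ 668 (mod 631) has no solution.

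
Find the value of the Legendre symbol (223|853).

-1

853 ≡ 1 (mod 4), so quadratic reciprocity gives (223|853) = (853|223). Reduce: 853 ≡ 184 (mod 223). Now have (184|223).
Factor out 2: 184 = 2^3·23. Since 223 ≡ 7 (mod 8), (2|223) = +1, and (2|223)^3 = +1. Now have (23|223).
Both 23 ≡ 3 and 223 ≡ 3 (mod 4), so reciprocity gives (23|223) = -(223|23). Reduce: 223 ≡ 16 (mod 23). Now have -(16|23).
Factor out 2: 16 = 2^4. Since 23 ≡ 7 (mod 8), (2|23) = +1, and (2|23)^4 = +1. Now have -(1|23).
(1|23) = 1. Collecting the sign factors: -1.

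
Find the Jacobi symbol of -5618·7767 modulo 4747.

-1

By multiplicativity, (-5618·7767/4747) = (-5618/4747)·(7767/4747).
First factor (-5618/4747):
(-5618/4747)
  = (3876/4747)    [-5618 ≡ 3876 mod 4747]
  = (969/4747)    [4747 ≡ 3 mod 8 ⇒ (2/4747)^2 = +1]
  = (4747/969)    [QR: 969 ≡ 1 mod 4, sign kept]
  = (871/969)    [4747 ≡ 871 mod 969]
  = (969/871)    [QR: 969 ≡ 1 mod 4, sign kept]
  = (98/871)    [969 ≡ 98 mod 871]
  = (49/871)    [871 ≡ 7 mod 8 ⇒ (2/871) = +1]
  = (871/49)    [QR: 49 ≡ 1 mod 4, sign kept]
  = (38/49)    [871 ≡ 38 mod 49]
  = (19/49)    [49 ≡ 1 mod 8 ⇒ (2/49) = +1]
  = (49/19)    [QR: 49 ≡ 1 mod 4, sign kept]
  = (11/19)    [49 ≡ 11 mod 19]
  = -(19/11)    [QR: both ≡ 3 mod 4, sign flips]
  = -(8/11)    [19 ≡ 8 mod 11]
  = (1/11)    [11 ≡ 3 mod 8 ⇒ (2/11)^3 = -1]
  = 1    [(1/11) = 1]
Second factor (7767/4747):
(7767/4747)
  = (3020/4747)    [7767 ≡ 3020 mod 4747]
  = (755/4747)    [4747 ≡ 3 mod 8 ⇒ (2/4747)^2 = +1]
  = -(4747/755)    [QR: both ≡ 3 mod 4, sign flips]
  = -(217/755)    [4747 ≡ 217 mod 755]
  = -(755/217)    [QR: 217 ≡ 1 mod 4, sign kept]
  = -(104/217)    [755 ≡ 104 mod 217]
  = -(13/217)    [217 ≡ 1 mod 8 ⇒ (2/217)^3 = +1]
  = -(217/13)    [QR: 13 ≡ 1 mod 4, sign kept]
  = -(9/13)    [217 ≡ 9 mod 13]
  = -(13/9)    [QR: 9 ≡ 1 mod 4, sign kept]
  = -(4/9)    [13 ≡ 4 mod 9]
  = -(1/9)    [9 ≡ 1 mod 8 ⇒ (2/9)^2 = +1]
  = -1    [(1/9) = 1]
Product: (1)·(-1) = -1.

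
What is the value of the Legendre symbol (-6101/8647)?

-1

(-6101/8647)
  = (2546/8647)    [-6101 ≡ 2546 mod 8647]
  = (1273/8647)    [8647 ≡ 7 mod 8 ⇒ (2/8647) = +1]
  = (8647/1273)    [QR: 1273 ≡ 1 mod 4, sign kept]
  = (1009/1273)    [8647 ≡ 1009 mod 1273]
  = (1273/1009)    [QR: 1009 ≡ 1 mod 4, sign kept]
  = (264/1009)    [1273 ≡ 264 mod 1009]
  = (33/1009)    [1009 ≡ 1 mod 8 ⇒ (2/1009)^3 = +1]
  = (1009/33)    [QR: 33 ≡ 1 mod 4, sign kept]
  = (19/33)    [1009 ≡ 19 mod 33]
  = (33/19)    [QR: 33 ≡ 1 mod 4, sign kept]
  = (14/19)    [33 ≡ 14 mod 19]
  = -(7/19)    [19 ≡ 3 mod 8 ⇒ (2/19) = -1]
  = (19/7)    [QR: both ≡ 3 mod 4, sign flips]
  = (5/7)    [19 ≡ 5 mod 7]
  = (7/5)    [QR: 5 ≡ 1 mod 4, sign kept]
  = (2/5)    [7 ≡ 2 mod 5]
  = -(1/5)    [5 ≡ 5 mod 8 ⇒ (2/5) = -1]
  = -1    [(1/5) = 1]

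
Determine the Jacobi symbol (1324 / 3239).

1

(1324 / 3239)
  = (331 / 3239)    [3239 ≡ 7 mod 8 ⇒ (2 / 3239)^2 = +1]
  = -(3239 / 331)    [QR: both ≡ 3 mod 4, sign flips]
  = -(260 / 331)    [3239 ≡ 260 mod 331]
  = -(65 / 331)    [331 ≡ 3 mod 8 ⇒ (2 / 331)^2 = +1]
  = -(331 / 65)    [QR: 65 ≡ 1 mod 4, sign kept]
  = -(6 / 65)    [331 ≡ 6 mod 65]
  = -(3 / 65)    [65 ≡ 1 mod 8 ⇒ (2 / 65) = +1]
  = -(65 / 3)    [QR: 65 ≡ 1 mod 4, sign kept]
  = -(2 / 3)    [65 ≡ 2 mod 3]
  = (1 / 3)    [3 ≡ 3 mod 8 ⇒ (2 / 3) = -1]
  = 1    [(1 / 3) = 1]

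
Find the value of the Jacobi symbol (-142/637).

Reduce the numerator: -142 ≡ 495 (mod 637), so (-142/637) = (495/637).
637 ≡ 1 (mod 4), so quadratic reciprocity gives (495/637) = (637/495). Reduce: 637 ≡ 142 (mod 495). Now have (142/495).
Factor out 2: 142 = 2·71. Since 495 ≡ 7 (mod 8), (2/495) = +1. Now have (71/495).
Both 71 ≡ 3 and 495 ≡ 3 (mod 4), so reciprocity gives (71/495) = -(495/71). Reduce: 495 ≡ 69 (mod 71). Now have -(69/71).
69 ≡ 1 (mod 4), so quadratic reciprocity gives (69/71) = (71/69). Reduce: 71 ≡ 2 (mod 69). Now have -(2/69).
Factor out 2: 2 = 2. Since 69 ≡ 5 (mod 8), (2/69) = -1. Now have (1/69).
(1/69) = 1. Collecting the sign factors: 1.

1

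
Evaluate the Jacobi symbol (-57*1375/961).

1

By multiplicativity, (-57·1375/961) = (-57/961)·(1375/961).
First factor (-57/961):
Pull out -1: (-57/961) = (-1/961)·(57/961). Since 961 ≡ 1 (mod 4), (-1/961) = +1. Now have (57/961).
57 ≡ 1 (mod 4), so quadratic reciprocity gives (57/961) = (961/57). Reduce: 961 ≡ 49 (mod 57). Now have (49/57).
49 ≡ 1 (mod 4), so quadratic reciprocity gives (49/57) = (57/49). Reduce: 57 ≡ 8 (mod 49). Now have (8/49).
Factor out 2: 8 = 2^3. Since 49 ≡ 1 (mod 8), (2/49) = +1, and (2/49)^3 = +1. Now have (1/49).
(1/49) = 1. Collecting the sign factors: 1.
Second factor (1375/961):
Reduce the numerator: 1375 ≡ 414 (mod 961), so (1375/961) = (414/961).
Factor out 2: 414 = 2·207. Since 961 ≡ 1 (mod 8), (2/961) = +1. Now have (207/961).
961 ≡ 1 (mod 4), so quadratic reciprocity gives (207/961) = (961/207). Reduce: 961 ≡ 133 (mod 207). Now have (133/207).
133 ≡ 1 (mod 4), so quadratic reciprocity gives (133/207) = (207/133). Reduce: 207 ≡ 74 (mod 133). Now have (74/133).
Factor out 2: 74 = 2·37. Since 133 ≡ 5 (mod 8), (2/133) = -1. Now have -(37/133).
37 ≡ 1 (mod 4), so quadratic reciprocity gives (37/133) = (133/37). Reduce: 133 ≡ 22 (mod 37). Now have -(22/37).
Factor out 2: 22 = 2·11. Since 37 ≡ 5 (mod 8), (2/37) = -1. Now have (11/37).
37 ≡ 1 (mod 4), so quadratic reciprocity gives (11/37) = (37/11). Reduce: 37 ≡ 4 (mod 11). Now have (4/11).
Factor out 2: 4 = 2^2. Since 11 ≡ 3 (mod 8), (2/11) = -1, and (2/11)^2 = +1. Now have (1/11).
(1/11) = 1. Collecting the sign factors: 1.
Product: (1)·(1) = 1.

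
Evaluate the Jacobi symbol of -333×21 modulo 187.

By multiplicativity, (-333·21|187) = (-333|187)·(21|187).
First factor (-333|187):
Reduce the numerator: -333 ≡ 41 (mod 187), so (-333|187) = (41|187).
41 ≡ 1 (mod 4), so quadratic reciprocity gives (41|187) = (187|41). Reduce: 187 ≡ 23 (mod 41). Now have (23|41).
41 ≡ 1 (mod 4), so quadratic reciprocity gives (23|41) = (41|23). Reduce: 41 ≡ 18 (mod 23). Now have (18|23).
Factor out 2: 18 = 2·9. Since 23 ≡ 7 (mod 8), (2|23) = +1. Now have (9|23).
9 ≡ 1 (mod 4), so quadratic reciprocity gives (9|23) = (23|9). Reduce: 23 ≡ 5 (mod 9). Now have (5|9).
5 ≡ 1 (mod 4), so quadratic reciprocity gives (5|9) = (9|5). Reduce: 9 ≡ 4 (mod 5). Now have (4|5).
Factor out 2: 4 = 2^2. Since 5 ≡ 5 (mod 8), (2|5) = -1, and (2|5)^2 = +1. Now have (1|5).
(1|5) = 1. Collecting the sign factors: 1.
Second factor (21|187):
21 ≡ 1 (mod 4), so quadratic reciprocity gives (21|187) = (187|21). Reduce: 187 ≡ 19 (mod 21). Now have (19|21).
21 ≡ 1 (mod 4), so quadratic reciprocity gives (19|21) = (21|19). Reduce: 21 ≡ 2 (mod 19). Now have (2|19).
Factor out 2: 2 = 2. Since 19 ≡ 3 (mod 8), (2|19) = -1. Now have -(1|19).
(1|19) = 1. Collecting the sign factors: -1.
Product: (1)·(-1) = -1.

-1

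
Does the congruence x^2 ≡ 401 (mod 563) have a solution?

yes

(401/563)
  = (563/401)    [QR: 401 ≡ 1 mod 4, sign kept]
  = (162/401)    [563 ≡ 162 mod 401]
  = (81/401)    [401 ≡ 1 mod 8 ⇒ (2/401) = +1]
  = (401/81)    [QR: 81 ≡ 1 mod 4, sign kept]
  = (77/81)    [401 ≡ 77 mod 81]
  = (81/77)    [QR: 77 ≡ 1 mod 4, sign kept]
  = (4/77)    [81 ≡ 4 mod 77]
  = (1/77)    [77 ≡ 5 mod 8 ⇒ (2/77)^2 = +1]
  = 1    [(1/77) = 1]
The Legendre symbol is 1, so x^2 ≡ 401 (mod 563) has solution.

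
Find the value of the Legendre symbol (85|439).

(85|439)
  = (439|85)    [QR: 85 ≡ 1 mod 4, sign kept]
  = (14|85)    [439 ≡ 14 mod 85]
  = -(7|85)    [85 ≡ 5 mod 8 ⇒ (2|85) = -1]
  = -(85|7)    [QR: 85 ≡ 1 mod 4, sign kept]
  = -(1|7)    [85 ≡ 1 mod 7]
  = -1    [(1|7) = 1]

-1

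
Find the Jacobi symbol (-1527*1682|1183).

By multiplicativity, (-1527·1682|1183) = (-1527|1183)·(1682|1183).
First factor (-1527|1183):
Reduce the numerator: -1527 ≡ 839 (mod 1183), so (-1527|1183) = (839|1183).
Both 839 ≡ 3 and 1183 ≡ 3 (mod 4), so reciprocity gives (839|1183) = -(1183|839). Reduce: 1183 ≡ 344 (mod 839). Now have -(344|839).
Factor out 2: 344 = 2^3·43. Since 839 ≡ 7 (mod 8), (2|839) = +1, and (2|839)^3 = +1. Now have -(43|839).
Both 43 ≡ 3 and 839 ≡ 3 (mod 4), so reciprocity gives (43|839) = -(839|43). Reduce: 839 ≡ 22 (mod 43). Now have (22|43).
Factor out 2: 22 = 2·11. Since 43 ≡ 3 (mod 8), (2|43) = -1. Now have -(11|43).
Both 11 ≡ 3 and 43 ≡ 3 (mod 4), so reciprocity gives (11|43) = -(43|11). Reduce: 43 ≡ 10 (mod 11). Now have (10|11).
Factor out 2: 10 = 2·5. Since 11 ≡ 3 (mod 8), (2|11) = -1. Now have -(5|11).
5 ≡ 1 (mod 4), so quadratic reciprocity gives (5|11) = (11|5). Reduce: 11 ≡ 1 (mod 5). Now have -(1|5).
(1|5) = 1. Collecting the sign factors: -1.
Second factor (1682|1183):
Reduce the numerator: 1682 ≡ 499 (mod 1183), so (1682|1183) = (499|1183).
Both 499 ≡ 3 and 1183 ≡ 3 (mod 4), so reciprocity gives (499|1183) = -(1183|499). Reduce: 1183 ≡ 185 (mod 499). Now have -(185|499).
185 ≡ 1 (mod 4), so quadratic reciprocity gives (185|499) = (499|185). Reduce: 499 ≡ 129 (mod 185). Now have -(129|185).
129 ≡ 1 (mod 4), so quadratic reciprocity gives (129|185) = (185|129). Reduce: 185 ≡ 56 (mod 129). Now have -(56|129).
Factor out 2: 56 = 2^3·7. Since 129 ≡ 1 (mod 8), (2|129) = +1, and (2|129)^3 = +1. Now have -(7|129).
129 ≡ 1 (mod 4), so quadratic reciprocity gives (7|129) = (129|7). Reduce: 129 ≡ 3 (mod 7). Now have -(3|7).
Both 3 ≡ 3 and 7 ≡ 3 (mod 4), so reciprocity gives (3|7) = -(7|3). Reduce: 7 ≡ 1 (mod 3). Now have (1|3).
(1|3) = 1. Collecting the sign factors: 1.
Product: (-1)·(1) = -1.

-1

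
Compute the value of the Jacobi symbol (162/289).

1

(162/289)
  = (81/289)    [289 ≡ 1 mod 8 ⇒ (2/289) = +1]
  = (289/81)    [QR: 81 ≡ 1 mod 4, sign kept]
  = (46/81)    [289 ≡ 46 mod 81]
  = (23/81)    [81 ≡ 1 mod 8 ⇒ (2/81) = +1]
  = (81/23)    [QR: 81 ≡ 1 mod 4, sign kept]
  = (12/23)    [81 ≡ 12 mod 23]
  = (3/23)    [23 ≡ 7 mod 8 ⇒ (2/23)^2 = +1]
  = -(23/3)    [QR: both ≡ 3 mod 4, sign flips]
  = -(2/3)    [23 ≡ 2 mod 3]
  = (1/3)    [3 ≡ 3 mod 8 ⇒ (2/3) = -1]
  = 1    [(1/3) = 1]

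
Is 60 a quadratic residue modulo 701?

(60|701)
  = (15|701)    [701 ≡ 5 mod 8 ⇒ (2|701)^2 = +1]
  = (701|15)    [QR: 701 ≡ 1 mod 4, sign kept]
  = (11|15)    [701 ≡ 11 mod 15]
  = -(15|11)    [QR: both ≡ 3 mod 4, sign flips]
  = -(4|11)    [15 ≡ 4 mod 11]
  = -(1|11)    [11 ≡ 3 mod 8 ⇒ (2|11)^2 = +1]
  = -1    [(1|11) = 1]
The Legendre symbol is -1, so x^2 ≡ 60 (mod 701) has no solution.

no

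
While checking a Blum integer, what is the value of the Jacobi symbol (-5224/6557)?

Pull out -1: (-5224/6557) = (-1/6557)·(5224/6557). Since 6557 ≡ 1 (mod 4), (-1/6557) = +1. Now have (5224/6557).
Factor out 2: 5224 = 2^3·653. Since 6557 ≡ 5 (mod 8), (2/6557) = -1, and (2/6557)^3 = -1. Now have -(653/6557).
653 ≡ 1 (mod 4), so quadratic reciprocity gives (653/6557) = (6557/653). Reduce: 6557 ≡ 27 (mod 653). Now have -(27/653).
653 ≡ 1 (mod 4), so quadratic reciprocity gives (27/653) = (653/27). Reduce: 653 ≡ 5 (mod 27). Now have -(5/27).
5 ≡ 1 (mod 4), so quadratic reciprocity gives (5/27) = (27/5). Reduce: 27 ≡ 2 (mod 5). Now have -(2/5).
Factor out 2: 2 = 2. Since 5 ≡ 5 (mod 8), (2/5) = -1. Now have (1/5).
(1/5) = 1. Collecting the sign factors: 1.

1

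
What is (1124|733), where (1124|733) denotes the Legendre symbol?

(1124|733)
  = (391|733)    [1124 ≡ 391 mod 733]
  = (733|391)    [QR: 733 ≡ 1 mod 4, sign kept]
  = (342|391)    [733 ≡ 342 mod 391]
  = (171|391)    [391 ≡ 7 mod 8 ⇒ (2|391) = +1]
  = -(391|171)    [QR: both ≡ 3 mod 4, sign flips]
  = -(49|171)    [391 ≡ 49 mod 171]
  = -(171|49)    [QR: 49 ≡ 1 mod 4, sign kept]
  = -(24|49)    [171 ≡ 24 mod 49]
  = -(3|49)    [49 ≡ 1 mod 8 ⇒ (2|49)^3 = +1]
  = -(49|3)    [QR: 49 ≡ 1 mod 4, sign kept]
  = -(1|3)    [49 ≡ 1 mod 3]
  = -1    [(1|3) = 1]

-1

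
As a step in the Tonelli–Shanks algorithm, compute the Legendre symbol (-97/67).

1

(-97/67)
  = -(97/67)    [67 ≡ 3 mod 4 ⇒ (-1/67) = -1]
  = -(30/67)    [97 ≡ 30 mod 67]
  = (15/67)    [67 ≡ 3 mod 8 ⇒ (2/67) = -1]
  = -(67/15)    [QR: both ≡ 3 mod 4, sign flips]
  = -(7/15)    [67 ≡ 7 mod 15]
  = (15/7)    [QR: both ≡ 3 mod 4, sign flips]
  = (1/7)    [15 ≡ 1 mod 7]
  = 1    [(1/7) = 1]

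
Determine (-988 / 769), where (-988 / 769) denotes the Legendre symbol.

(-988 / 769)
  = (988 / 769)    [769 ≡ 1 mod 4 ⇒ (-1 / 769) = +1]
  = (219 / 769)    [988 ≡ 219 mod 769]
  = (769 / 219)    [QR: 769 ≡ 1 mod 4, sign kept]
  = (112 / 219)    [769 ≡ 112 mod 219]
  = (7 / 219)    [219 ≡ 3 mod 8 ⇒ (2 / 219)^4 = +1]
  = -(219 / 7)    [QR: both ≡ 3 mod 4, sign flips]
  = -(2 / 7)    [219 ≡ 2 mod 7]
  = -(1 / 7)    [7 ≡ 7 mod 8 ⇒ (2 / 7) = +1]
  = -1    [(1 / 7) = 1]

-1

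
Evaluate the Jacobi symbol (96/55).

-1

(96/55)
  = (41/55)    [96 ≡ 41 mod 55]
  = (55/41)    [QR: 41 ≡ 1 mod 4, sign kept]
  = (14/41)    [55 ≡ 14 mod 41]
  = (7/41)    [41 ≡ 1 mod 8 ⇒ (2/41) = +1]
  = (41/7)    [QR: 41 ≡ 1 mod 4, sign kept]
  = (6/7)    [41 ≡ 6 mod 7]
  = (3/7)    [7 ≡ 7 mod 8 ⇒ (2/7) = +1]
  = -(7/3)    [QR: both ≡ 3 mod 4, sign flips]
  = -(1/3)    [7 ≡ 1 mod 3]
  = -1    [(1/3) = 1]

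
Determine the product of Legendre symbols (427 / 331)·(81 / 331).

1

By multiplicativity, (427·81 / 331) = (427 / 331)·(81 / 331).
First factor (427 / 331):
Reduce the numerator: 427 ≡ 96 (mod 331), so (427 / 331) = (96 / 331).
Factor out 2: 96 = 2^5·3. Since 331 ≡ 3 (mod 8), (2 / 331) = -1, and (2 / 331)^5 = -1. Now have -(3 / 331).
Both 3 ≡ 3 and 331 ≡ 3 (mod 4), so reciprocity gives (3 / 331) = -(331 / 3). Reduce: 331 ≡ 1 (mod 3). Now have (1 / 3).
(1 / 3) = 1. Collecting the sign factors: 1.
Second factor (81 / 331):
81 ≡ 1 (mod 4), so quadratic reciprocity gives (81 / 331) = (331 / 81). Reduce: 331 ≡ 7 (mod 81). Now have (7 / 81).
81 ≡ 1 (mod 4), so quadratic reciprocity gives (7 / 81) = (81 / 7). Reduce: 81 ≡ 4 (mod 7). Now have (4 / 7).
Factor out 2: 4 = 2^2. Since 7 ≡ 7 (mod 8), (2 / 7) = +1, and (2 / 7)^2 = +1. Now have (1 / 7).
(1 / 7) = 1. Collecting the sign factors: 1.
Product: (1)·(1) = 1.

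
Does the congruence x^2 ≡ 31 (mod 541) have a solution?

(31/541)
  = (541/31)    [QR: 541 ≡ 1 mod 4, sign kept]
  = (14/31)    [541 ≡ 14 mod 31]
  = (7/31)    [31 ≡ 7 mod 8 ⇒ (2/31) = +1]
  = -(31/7)    [QR: both ≡ 3 mod 4, sign flips]
  = -(3/7)    [31 ≡ 3 mod 7]
  = (7/3)    [QR: both ≡ 3 mod 4, sign flips]
  = (1/3)    [7 ≡ 1 mod 3]
  = 1    [(1/3) = 1]
(31/541) = 1, and 541 is prime, so 31 is a quadratic residue mod 541.

yes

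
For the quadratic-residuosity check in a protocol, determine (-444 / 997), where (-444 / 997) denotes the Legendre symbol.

(-444 / 997)
  = (553 / 997)    [-444 ≡ 553 mod 997]
  = (997 / 553)    [QR: 553 ≡ 1 mod 4, sign kept]
  = (444 / 553)    [997 ≡ 444 mod 553]
  = (111 / 553)    [553 ≡ 1 mod 8 ⇒ (2 / 553)^2 = +1]
  = (553 / 111)    [QR: 553 ≡ 1 mod 4, sign kept]
  = (109 / 111)    [553 ≡ 109 mod 111]
  = (111 / 109)    [QR: 109 ≡ 1 mod 4, sign kept]
  = (2 / 109)    [111 ≡ 2 mod 109]
  = -(1 / 109)    [109 ≡ 5 mod 8 ⇒ (2 / 109) = -1]
  = -1    [(1 / 109) = 1]

-1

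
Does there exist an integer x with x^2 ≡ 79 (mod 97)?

yes

(79/97)
  = (97/79)    [QR: 97 ≡ 1 mod 4, sign kept]
  = (18/79)    [97 ≡ 18 mod 79]
  = (9/79)    [79 ≡ 7 mod 8 ⇒ (2/79) = +1]
  = (79/9)    [QR: 9 ≡ 1 mod 4, sign kept]
  = (7/9)    [79 ≡ 7 mod 9]
  = (9/7)    [QR: 9 ≡ 1 mod 4, sign kept]
  = (2/7)    [9 ≡ 2 mod 7]
  = (1/7)    [7 ≡ 7 mod 8 ⇒ (2/7) = +1]
  = 1    [(1/7) = 1]
(79/97) = 1, and 97 is prime, so 79 is a quadratic residue mod 97.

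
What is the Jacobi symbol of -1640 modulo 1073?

1

Reduce the numerator: -1640 ≡ 506 (mod 1073), so (-1640/1073) = (506/1073).
Factor out 2: 506 = 2·253. Since 1073 ≡ 1 (mod 8), (2/1073) = +1. Now have (253/1073).
253 ≡ 1 (mod 4), so quadratic reciprocity gives (253/1073) = (1073/253). Reduce: 1073 ≡ 61 (mod 253). Now have (61/253).
61 ≡ 1 (mod 4), so quadratic reciprocity gives (61/253) = (253/61). Reduce: 253 ≡ 9 (mod 61). Now have (9/61).
9 ≡ 1 (mod 4), so quadratic reciprocity gives (9/61) = (61/9). Reduce: 61 ≡ 7 (mod 9). Now have (7/9).
9 ≡ 1 (mod 4), so quadratic reciprocity gives (7/9) = (9/7). Reduce: 9 ≡ 2 (mod 7). Now have (2/7).
Factor out 2: 2 = 2. Since 7 ≡ 7 (mod 8), (2/7) = +1. Now have (1/7).
(1/7) = 1. Collecting the sign factors: 1.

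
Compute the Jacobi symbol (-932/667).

(-932/667)
  = -(932/667)    [667 ≡ 3 mod 4 ⇒ (-1/667) = -1]
  = -(265/667)    [932 ≡ 265 mod 667]
  = -(667/265)    [QR: 265 ≡ 1 mod 4, sign kept]
  = -(137/265)    [667 ≡ 137 mod 265]
  = -(265/137)    [QR: 137 ≡ 1 mod 4, sign kept]
  = -(128/137)    [265 ≡ 128 mod 137]
  = -(1/137)    [137 ≡ 1 mod 8 ⇒ (2/137)^7 = +1]
  = -1    [(1/137) = 1]

-1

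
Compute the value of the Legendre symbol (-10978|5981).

Reduce the numerator: -10978 ≡ 984 (mod 5981), so (-10978|5981) = (984|5981).
Factor out 2: 984 = 2^3·123. Since 5981 ≡ 5 (mod 8), (2|5981) = -1, and (2|5981)^3 = -1. Now have -(123|5981).
5981 ≡ 1 (mod 4), so quadratic reciprocity gives (123|5981) = (5981|123). Reduce: 5981 ≡ 77 (mod 123). Now have -(77|123).
77 ≡ 1 (mod 4), so quadratic reciprocity gives (77|123) = (123|77). Reduce: 123 ≡ 46 (mod 77). Now have -(46|77).
Factor out 2: 46 = 2·23. Since 77 ≡ 5 (mod 8), (2|77) = -1. Now have (23|77).
77 ≡ 1 (mod 4), so quadratic reciprocity gives (23|77) = (77|23). Reduce: 77 ≡ 8 (mod 23). Now have (8|23).
Factor out 2: 8 = 2^3. Since 23 ≡ 7 (mod 8), (2|23) = +1, and (2|23)^3 = +1. Now have (1|23).
(1|23) = 1. Collecting the sign factors: 1.

1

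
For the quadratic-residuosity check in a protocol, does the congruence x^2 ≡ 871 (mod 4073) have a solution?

4073 ≡ 1 (mod 4), so quadratic reciprocity gives (871/4073) = (4073/871). Reduce: 4073 ≡ 589 (mod 871). Now have (589/871).
589 ≡ 1 (mod 4), so quadratic reciprocity gives (589/871) = (871/589). Reduce: 871 ≡ 282 (mod 589). Now have (282/589).
Factor out 2: 282 = 2·141. Since 589 ≡ 5 (mod 8), (2/589) = -1. Now have -(141/589).
141 ≡ 1 (mod 4), so quadratic reciprocity gives (141/589) = (589/141). Reduce: 589 ≡ 25 (mod 141). Now have -(25/141).
25 ≡ 1 (mod 4), so quadratic reciprocity gives (25/141) = (141/25). Reduce: 141 ≡ 16 (mod 25). Now have -(16/25).
Factor out 2: 16 = 2^4. Since 25 ≡ 1 (mod 8), (2/25) = +1, and (2/25)^4 = +1. Now have -(1/25).
(1/25) = 1. Collecting the sign factors: -1.
(871/4073) = -1, and 4073 is prime, so 871 is not a quadratic residue mod 4073.

no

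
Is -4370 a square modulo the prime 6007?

no

Reduce the numerator: -4370 ≡ 1637 (mod 6007), so (-4370|6007) = (1637|6007).
1637 ≡ 1 (mod 4), so quadratic reciprocity gives (1637|6007) = (6007|1637). Reduce: 6007 ≡ 1096 (mod 1637). Now have (1096|1637).
Factor out 2: 1096 = 2^3·137. Since 1637 ≡ 5 (mod 8), (2|1637) = -1, and (2|1637)^3 = -1. Now have -(137|1637).
137 ≡ 1 (mod 4), so quadratic reciprocity gives (137|1637) = (1637|137). Reduce: 1637 ≡ 130 (mod 137). Now have -(130|137).
Factor out 2: 130 = 2·65. Since 137 ≡ 1 (mod 8), (2|137) = +1. Now have -(65|137).
65 ≡ 1 (mod 4), so quadratic reciprocity gives (65|137) = (137|65). Reduce: 137 ≡ 7 (mod 65). Now have -(7|65).
65 ≡ 1 (mod 4), so quadratic reciprocity gives (7|65) = (65|7). Reduce: 65 ≡ 2 (mod 7). Now have -(2|7).
Factor out 2: 2 = 2. Since 7 ≡ 7 (mod 8), (2|7) = +1. Now have -(1|7).
(1|7) = 1. Collecting the sign factors: -1.
The Legendre symbol is -1, so x^2 ≡ -4370 (mod 6007) has no solution.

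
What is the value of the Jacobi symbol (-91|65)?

0

(-91|65)
  = (39|65)    [-91 ≡ 39 mod 65]
  = (65|39)    [QR: 65 ≡ 1 mod 4, sign kept]
  = (26|39)    [65 ≡ 26 mod 39]
  = (13|39)    [39 ≡ 7 mod 8 ⇒ (2|39) = +1]
  = (39|13)    [QR: 13 ≡ 1 mod 4, sign kept]
  = (0|13)    [39 ≡ 0 mod 13]
  = 0    [numerator 0, gcd > 1]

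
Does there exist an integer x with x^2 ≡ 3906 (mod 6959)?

Factor out 2: 3906 = 2·1953. Since 6959 ≡ 7 (mod 8), (2/6959) = +1. Now have (1953/6959).
1953 ≡ 1 (mod 4), so quadratic reciprocity gives (1953/6959) = (6959/1953). Reduce: 6959 ≡ 1100 (mod 1953). Now have (1100/1953).
Factor out 2: 1100 = 2^2·275. Since 1953 ≡ 1 (mod 8), (2/1953) = +1, and (2/1953)^2 = +1. Now have (275/1953).
1953 ≡ 1 (mod 4), so quadratic reciprocity gives (275/1953) = (1953/275). Reduce: 1953 ≡ 28 (mod 275). Now have (28/275).
Factor out 2: 28 = 2^2·7. Since 275 ≡ 3 (mod 8), (2/275) = -1, and (2/275)^2 = +1. Now have (7/275).
Both 7 ≡ 3 and 275 ≡ 3 (mod 4), so reciprocity gives (7/275) = -(275/7). Reduce: 275 ≡ 2 (mod 7). Now have -(2/7).
Factor out 2: 2 = 2. Since 7 ≡ 7 (mod 8), (2/7) = +1. Now have -(1/7).
(1/7) = 1. Collecting the sign factors: -1.
(3906/6959) = -1, and 6959 is prime, so 3906 is not a quadratic residue mod 6959.

no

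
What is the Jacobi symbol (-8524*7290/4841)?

By multiplicativity, (-8524·7290/4841) = (-8524/4841)·(7290/4841).
First factor (-8524/4841):
Reduce the numerator: -8524 ≡ 1158 (mod 4841), so (-8524/4841) = (1158/4841).
Factor out 2: 1158 = 2·579. Since 4841 ≡ 1 (mod 8), (2/4841) = +1. Now have (579/4841).
4841 ≡ 1 (mod 4), so quadratic reciprocity gives (579/4841) = (4841/579). Reduce: 4841 ≡ 209 (mod 579). Now have (209/579).
209 ≡ 1 (mod 4), so quadratic reciprocity gives (209/579) = (579/209). Reduce: 579 ≡ 161 (mod 209). Now have (161/209).
161 ≡ 1 (mod 4), so quadratic reciprocity gives (161/209) = (209/161). Reduce: 209 ≡ 48 (mod 161). Now have (48/161).
Factor out 2: 48 = 2^4·3. Since 161 ≡ 1 (mod 8), (2/161) = +1, and (2/161)^4 = +1. Now have (3/161).
161 ≡ 1 (mod 4), so quadratic reciprocity gives (3/161) = (161/3). Reduce: 161 ≡ 2 (mod 3). Now have (2/3).
Factor out 2: 2 = 2. Since 3 ≡ 3 (mod 8), (2/3) = -1. Now have -(1/3).
(1/3) = 1. Collecting the sign factors: -1.
Second factor (7290/4841):
Reduce the numerator: 7290 ≡ 2449 (mod 4841), so (7290/4841) = (2449/4841).
2449 ≡ 1 (mod 4), so quadratic reciprocity gives (2449/4841) = (4841/2449). Reduce: 4841 ≡ 2392 (mod 2449). Now have (2392/2449).
Factor out 2: 2392 = 2^3·299. Since 2449 ≡ 1 (mod 8), (2/2449) = +1, and (2/2449)^3 = +1. Now have (299/2449).
2449 ≡ 1 (mod 4), so quadratic reciprocity gives (299/2449) = (2449/299). Reduce: 2449 ≡ 57 (mod 299). Now have (57/299).
57 ≡ 1 (mod 4), so quadratic reciprocity gives (57/299) = (299/57). Reduce: 299 ≡ 14 (mod 57). Now have (14/57).
Factor out 2: 14 = 2·7. Since 57 ≡ 1 (mod 8), (2/57) = +1. Now have (7/57).
57 ≡ 1 (mod 4), so quadratic reciprocity gives (7/57) = (57/7). Reduce: 57 ≡ 1 (mod 7). Now have (1/7).
(1/7) = 1. Collecting the sign factors: 1.
Product: (-1)·(1) = -1.

-1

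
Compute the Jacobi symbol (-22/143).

Pull out -1: (-22/143) = (-1/143)·(22/143). Since 143 ≡ 3 (mod 4), (-1/143) = -1. Now have -(22/143).
Factor out 2: 22 = 2·11. Since 143 ≡ 7 (mod 8), (2/143) = +1. Now have -(11/143).
Both 11 ≡ 3 and 143 ≡ 3 (mod 4), so reciprocity gives (11/143) = -(143/11). Reduce: 143 ≡ 0 (mod 11). Now have (0/11).
The numerator is now 0 with denominator 11 > 1: the symbol is 0.

0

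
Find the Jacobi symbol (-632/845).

(-632/845)
  = (213/845)    [-632 ≡ 213 mod 845]
  = (845/213)    [QR: 213 ≡ 1 mod 4, sign kept]
  = (206/213)    [845 ≡ 206 mod 213]
  = -(103/213)    [213 ≡ 5 mod 8 ⇒ (2/213) = -1]
  = -(213/103)    [QR: 213 ≡ 1 mod 4, sign kept]
  = -(7/103)    [213 ≡ 7 mod 103]
  = (103/7)    [QR: both ≡ 3 mod 4, sign flips]
  = (5/7)    [103 ≡ 5 mod 7]
  = (7/5)    [QR: 5 ≡ 1 mod 4, sign kept]
  = (2/5)    [7 ≡ 2 mod 5]
  = -(1/5)    [5 ≡ 5 mod 8 ⇒ (2/5) = -1]
  = -1    [(1/5) = 1]

-1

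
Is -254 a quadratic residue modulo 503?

yes

(-254|503)
  = -(254|503)    [503 ≡ 3 mod 4 ⇒ (-1|503) = -1]
  = -(127|503)    [503 ≡ 7 mod 8 ⇒ (2|503) = +1]
  = (503|127)    [QR: both ≡ 3 mod 4, sign flips]
  = (122|127)    [503 ≡ 122 mod 127]
  = (61|127)    [127 ≡ 7 mod 8 ⇒ (2|127) = +1]
  = (127|61)    [QR: 61 ≡ 1 mod 4, sign kept]
  = (5|61)    [127 ≡ 5 mod 61]
  = (61|5)    [QR: 5 ≡ 1 mod 4, sign kept]
  = (1|5)    [61 ≡ 1 mod 5]
  = 1    [(1|5) = 1]
(-254|503) = 1, and 503 is prime, so -254 is a quadratic residue mod 503.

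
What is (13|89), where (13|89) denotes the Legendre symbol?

-1

(13|89)
  = (89|13)    [QR: 13 ≡ 1 mod 4, sign kept]
  = (11|13)    [89 ≡ 11 mod 13]
  = (13|11)    [QR: 13 ≡ 1 mod 4, sign kept]
  = (2|11)    [13 ≡ 2 mod 11]
  = -(1|11)    [11 ≡ 3 mod 8 ⇒ (2|11) = -1]
  = -1    [(1|11) = 1]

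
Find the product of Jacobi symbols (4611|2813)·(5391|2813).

By multiplicativity, (4611·5391|2813) = (4611|2813)·(5391|2813).
First factor (4611|2813):
(4611|2813)
  = (1798|2813)    [4611 ≡ 1798 mod 2813]
  = -(899|2813)    [2813 ≡ 5 mod 8 ⇒ (2|2813) = -1]
  = -(2813|899)    [QR: 2813 ≡ 1 mod 4, sign kept]
  = -(116|899)    [2813 ≡ 116 mod 899]
  = -(29|899)    [899 ≡ 3 mod 8 ⇒ (2|899)^2 = +1]
  = -(899|29)    [QR: 29 ≡ 1 mod 4, sign kept]
  = -(0|29)    [899 ≡ 0 mod 29]
  = 0    [numerator 0, gcd > 1]
Second factor (5391|2813):
(5391|2813)
  = (2578|2813)    [5391 ≡ 2578 mod 2813]
  = -(1289|2813)    [2813 ≡ 5 mod 8 ⇒ (2|2813) = -1]
  = -(2813|1289)    [QR: 1289 ≡ 1 mod 4, sign kept]
  = -(235|1289)    [2813 ≡ 235 mod 1289]
  = -(1289|235)    [QR: 1289 ≡ 1 mod 4, sign kept]
  = -(114|235)    [1289 ≡ 114 mod 235]
  = (57|235)    [235 ≡ 3 mod 8 ⇒ (2|235) = -1]
  = (235|57)    [QR: 57 ≡ 1 mod 4, sign kept]
  = (7|57)    [235 ≡ 7 mod 57]
  = (57|7)    [QR: 57 ≡ 1 mod 4, sign kept]
  = (1|7)    [57 ≡ 1 mod 7]
  = 1    [(1|7) = 1]
Product: (0)·(1) = 0.

0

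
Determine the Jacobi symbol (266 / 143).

Reduce the numerator: 266 ≡ 123 (mod 143), so (266 / 143) = (123 / 143).
Both 123 ≡ 3 and 143 ≡ 3 (mod 4), so reciprocity gives (123 / 143) = -(143 / 123). Reduce: 143 ≡ 20 (mod 123). Now have -(20 / 123).
Factor out 2: 20 = 2^2·5. Since 123 ≡ 3 (mod 8), (2 / 123) = -1, and (2 / 123)^2 = +1. Now have -(5 / 123).
5 ≡ 1 (mod 4), so quadratic reciprocity gives (5 / 123) = (123 / 5). Reduce: 123 ≡ 3 (mod 5). Now have -(3 / 5).
5 ≡ 1 (mod 4), so quadratic reciprocity gives (3 / 5) = (5 / 3). Reduce: 5 ≡ 2 (mod 3). Now have -(2 / 3).
Factor out 2: 2 = 2. Since 3 ≡ 3 (mod 8), (2 / 3) = -1. Now have (1 / 3).
(1 / 3) = 1. Collecting the sign factors: 1.

1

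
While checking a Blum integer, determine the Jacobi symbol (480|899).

-1

(480|899)
  = -(15|899)    [899 ≡ 3 mod 8 ⇒ (2|899)^5 = -1]
  = (899|15)    [QR: both ≡ 3 mod 4, sign flips]
  = (14|15)    [899 ≡ 14 mod 15]
  = (7|15)    [15 ≡ 7 mod 8 ⇒ (2|15) = +1]
  = -(15|7)    [QR: both ≡ 3 mod 4, sign flips]
  = -(1|7)    [15 ≡ 1 mod 7]
  = -1    [(1|7) = 1]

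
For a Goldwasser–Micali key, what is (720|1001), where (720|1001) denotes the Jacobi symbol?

1

(720|1001)
  = (45|1001)    [1001 ≡ 1 mod 8 ⇒ (2|1001)^4 = +1]
  = (1001|45)    [QR: 45 ≡ 1 mod 4, sign kept]
  = (11|45)    [1001 ≡ 11 mod 45]
  = (45|11)    [QR: 45 ≡ 1 mod 4, sign kept]
  = (1|11)    [45 ≡ 1 mod 11]
  = 1    [(1|11) = 1]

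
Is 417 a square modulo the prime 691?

417 ≡ 1 (mod 4), so quadratic reciprocity gives (417/691) = (691/417). Reduce: 691 ≡ 274 (mod 417). Now have (274/417).
Factor out 2: 274 = 2·137. Since 417 ≡ 1 (mod 8), (2/417) = +1. Now have (137/417).
137 ≡ 1 (mod 4), so quadratic reciprocity gives (137/417) = (417/137). Reduce: 417 ≡ 6 (mod 137). Now have (6/137).
Factor out 2: 6 = 2·3. Since 137 ≡ 1 (mod 8), (2/137) = +1. Now have (3/137).
137 ≡ 1 (mod 4), so quadratic reciprocity gives (3/137) = (137/3). Reduce: 137 ≡ 2 (mod 3). Now have (2/3).
Factor out 2: 2 = 2. Since 3 ≡ 3 (mod 8), (2/3) = -1. Now have -(1/3).
(1/3) = 1. Collecting the sign factors: -1.
(417/691) = -1, and 691 is prime, so 417 is not a quadratic residue mod 691.

no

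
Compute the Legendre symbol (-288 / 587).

Reduce the numerator: -288 ≡ 299 (mod 587), so (-288 / 587) = (299 / 587).
Both 299 ≡ 3 and 587 ≡ 3 (mod 4), so reciprocity gives (299 / 587) = -(587 / 299). Reduce: 587 ≡ 288 (mod 299). Now have -(288 / 299).
Factor out 2: 288 = 2^5·9. Since 299 ≡ 3 (mod 8), (2 / 299) = -1, and (2 / 299)^5 = -1. Now have (9 / 299).
9 ≡ 1 (mod 4), so quadratic reciprocity gives (9 / 299) = (299 / 9). Reduce: 299 ≡ 2 (mod 9). Now have (2 / 9).
Factor out 2: 2 = 2. Since 9 ≡ 1 (mod 8), (2 / 9) = +1. Now have (1 / 9).
(1 / 9) = 1. Collecting the sign factors: 1.

1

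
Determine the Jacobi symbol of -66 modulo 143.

Pull out -1: (-66|143) = (-1|143)·(66|143). Since 143 ≡ 3 (mod 4), (-1|143) = -1. Now have -(66|143).
Factor out 2: 66 = 2·33. Since 143 ≡ 7 (mod 8), (2|143) = +1. Now have -(33|143).
33 ≡ 1 (mod 4), so quadratic reciprocity gives (33|143) = (143|33). Reduce: 143 ≡ 11 (mod 33). Now have -(11|33).
33 ≡ 1 (mod 4), so quadratic reciprocity gives (11|33) = (33|11). Reduce: 33 ≡ 0 (mod 11). Now have -(0|11).
The numerator is now 0 with denominator 11 > 1: the symbol is 0.

0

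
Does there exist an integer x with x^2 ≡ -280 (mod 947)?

yes

(-280/947)
  = (667/947)    [-280 ≡ 667 mod 947]
  = -(947/667)    [QR: both ≡ 3 mod 4, sign flips]
  = -(280/667)    [947 ≡ 280 mod 667]
  = (35/667)    [667 ≡ 3 mod 8 ⇒ (2/667)^3 = -1]
  = -(667/35)    [QR: both ≡ 3 mod 4, sign flips]
  = -(2/35)    [667 ≡ 2 mod 35]
  = (1/35)    [35 ≡ 3 mod 8 ⇒ (2/35) = -1]
  = 1    [(1/35) = 1]
The Legendre symbol is 1, so x^2 ≡ -280 (mod 947) has solution.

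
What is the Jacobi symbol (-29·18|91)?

By multiplicativity, (-29·18|91) = (-29|91)·(18|91).
First factor (-29|91):
Pull out -1: (-29|91) = (-1|91)·(29|91). Since 91 ≡ 3 (mod 4), (-1|91) = -1. Now have -(29|91).
29 ≡ 1 (mod 4), so quadratic reciprocity gives (29|91) = (91|29). Reduce: 91 ≡ 4 (mod 29). Now have -(4|29).
Factor out 2: 4 = 2^2. Since 29 ≡ 5 (mod 8), (2|29) = -1, and (2|29)^2 = +1. Now have -(1|29).
(1|29) = 1. Collecting the sign factors: -1.
Second factor (18|91):
Factor out 2: 18 = 2·9. Since 91 ≡ 3 (mod 8), (2|91) = -1. Now have -(9|91).
9 ≡ 1 (mod 4), so quadratic reciprocity gives (9|91) = (91|9). Reduce: 91 ≡ 1 (mod 9). Now have -(1|9).
(1|9) = 1. Collecting the sign factors: -1.
Product: (-1)·(-1) = 1.

1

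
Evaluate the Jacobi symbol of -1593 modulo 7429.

Reduce the numerator: -1593 ≡ 5836 (mod 7429), so (-1593/7429) = (5836/7429).
Factor out 2: 5836 = 2^2·1459. Since 7429 ≡ 5 (mod 8), (2/7429) = -1, and (2/7429)^2 = +1. Now have (1459/7429).
7429 ≡ 1 (mod 4), so quadratic reciprocity gives (1459/7429) = (7429/1459). Reduce: 7429 ≡ 134 (mod 1459). Now have (134/1459).
Factor out 2: 134 = 2·67. Since 1459 ≡ 3 (mod 8), (2/1459) = -1. Now have -(67/1459).
Both 67 ≡ 3 and 1459 ≡ 3 (mod 4), so reciprocity gives (67/1459) = -(1459/67). Reduce: 1459 ≡ 52 (mod 67). Now have (52/67).
Factor out 2: 52 = 2^2·13. Since 67 ≡ 3 (mod 8), (2/67) = -1, and (2/67)^2 = +1. Now have (13/67).
13 ≡ 1 (mod 4), so quadratic reciprocity gives (13/67) = (67/13). Reduce: 67 ≡ 2 (mod 13). Now have (2/13).
Factor out 2: 2 = 2. Since 13 ≡ 5 (mod 8), (2/13) = -1. Now have -(1/13).
(1/13) = 1. Collecting the sign factors: -1.

-1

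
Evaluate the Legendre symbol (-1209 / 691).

(-1209 / 691)
  = -(1209 / 691)    [691 ≡ 3 mod 4 ⇒ (-1 / 691) = -1]
  = -(518 / 691)    [1209 ≡ 518 mod 691]
  = (259 / 691)    [691 ≡ 3 mod 8 ⇒ (2 / 691) = -1]
  = -(691 / 259)    [QR: both ≡ 3 mod 4, sign flips]
  = -(173 / 259)    [691 ≡ 173 mod 259]
  = -(259 / 173)    [QR: 173 ≡ 1 mod 4, sign kept]
  = -(86 / 173)    [259 ≡ 86 mod 173]
  = (43 / 173)    [173 ≡ 5 mod 8 ⇒ (2 / 173) = -1]
  = (173 / 43)    [QR: 173 ≡ 1 mod 4, sign kept]
  = (1 / 43)    [173 ≡ 1 mod 43]
  = 1    [(1 / 43) = 1]

1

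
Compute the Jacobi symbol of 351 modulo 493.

493 ≡ 1 (mod 4), so quadratic reciprocity gives (351|493) = (493|351). Reduce: 493 ≡ 142 (mod 351). Now have (142|351).
Factor out 2: 142 = 2·71. Since 351 ≡ 7 (mod 8), (2|351) = +1. Now have (71|351).
Both 71 ≡ 3 and 351 ≡ 3 (mod 4), so reciprocity gives (71|351) = -(351|71). Reduce: 351 ≡ 67 (mod 71). Now have -(67|71).
Both 67 ≡ 3 and 71 ≡ 3 (mod 4), so reciprocity gives (67|71) = -(71|67). Reduce: 71 ≡ 4 (mod 67). Now have (4|67).
Factor out 2: 4 = 2^2. Since 67 ≡ 3 (mod 8), (2|67) = -1, and (2|67)^2 = +1. Now have (1|67).
(1|67) = 1. Collecting the sign factors: 1.

1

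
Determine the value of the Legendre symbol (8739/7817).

1

(8739/7817)
  = (922/7817)    [8739 ≡ 922 mod 7817]
  = (461/7817)    [7817 ≡ 1 mod 8 ⇒ (2/7817) = +1]
  = (7817/461)    [QR: 461 ≡ 1 mod 4, sign kept]
  = (441/461)    [7817 ≡ 441 mod 461]
  = (461/441)    [QR: 441 ≡ 1 mod 4, sign kept]
  = (20/441)    [461 ≡ 20 mod 441]
  = (5/441)    [441 ≡ 1 mod 8 ⇒ (2/441)^2 = +1]
  = (441/5)    [QR: 5 ≡ 1 mod 4, sign kept]
  = (1/5)    [441 ≡ 1 mod 5]
  = 1    [(1/5) = 1]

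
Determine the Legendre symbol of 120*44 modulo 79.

By multiplicativity, (120·44/79) = (120/79)·(44/79).
First factor (120/79):
(120/79)
  = (41/79)    [120 ≡ 41 mod 79]
  = (79/41)    [QR: 41 ≡ 1 mod 4, sign kept]
  = (38/41)    [79 ≡ 38 mod 41]
  = (19/41)    [41 ≡ 1 mod 8 ⇒ (2/41) = +1]
  = (41/19)    [QR: 41 ≡ 1 mod 4, sign kept]
  = (3/19)    [41 ≡ 3 mod 19]
  = -(19/3)    [QR: both ≡ 3 mod 4, sign flips]
  = -(1/3)    [19 ≡ 1 mod 3]
  = -1    [(1/3) = 1]
Second factor (44/79):
(44/79)
  = (11/79)    [79 ≡ 7 mod 8 ⇒ (2/79)^2 = +1]
  = -(79/11)    [QR: both ≡ 3 mod 4, sign flips]
  = -(2/11)    [79 ≡ 2 mod 11]
  = (1/11)    [11 ≡ 3 mod 8 ⇒ (2/11) = -1]
  = 1    [(1/11) = 1]
Product: (-1)·(1) = -1.

-1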